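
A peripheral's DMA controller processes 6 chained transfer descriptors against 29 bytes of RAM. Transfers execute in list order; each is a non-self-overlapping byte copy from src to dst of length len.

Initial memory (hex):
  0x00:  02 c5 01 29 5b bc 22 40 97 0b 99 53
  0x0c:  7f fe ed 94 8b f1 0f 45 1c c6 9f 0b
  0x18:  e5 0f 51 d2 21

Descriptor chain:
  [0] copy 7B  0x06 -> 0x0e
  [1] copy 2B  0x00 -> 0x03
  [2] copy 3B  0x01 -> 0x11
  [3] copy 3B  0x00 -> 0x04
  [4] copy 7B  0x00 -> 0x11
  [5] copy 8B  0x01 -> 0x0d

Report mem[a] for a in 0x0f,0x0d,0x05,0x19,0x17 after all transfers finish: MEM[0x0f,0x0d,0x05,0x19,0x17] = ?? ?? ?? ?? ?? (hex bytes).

MEM[0x0f,0x0d,0x05,0x19,0x17] = 02 c5 c5 0f 01

#0 dst[0x0e+7] := {0x22,0x40,0x97,0x0b,0x99,0x53,0x7f}
#1 dst[0x03+2] := {0x02,0xc5}
#2 dst[0x11+3] := {0xc5,0x01,0x02}
#3 dst[0x04+3] := {0x02,0xc5,0x01}
#4 dst[0x11+7] := {0x02,0xc5,0x01,0x02,0x02,0xc5,0x01}
#5 dst[0x0d+8] := {0xc5,0x01,0x02,0x02,0xc5,0x01,0x40,0x97}
query mem[0x0f]=0x02, mem[0x0d]=0xc5, mem[0x05]=0xc5, mem[0x19]=0x0f, mem[0x17]=0x01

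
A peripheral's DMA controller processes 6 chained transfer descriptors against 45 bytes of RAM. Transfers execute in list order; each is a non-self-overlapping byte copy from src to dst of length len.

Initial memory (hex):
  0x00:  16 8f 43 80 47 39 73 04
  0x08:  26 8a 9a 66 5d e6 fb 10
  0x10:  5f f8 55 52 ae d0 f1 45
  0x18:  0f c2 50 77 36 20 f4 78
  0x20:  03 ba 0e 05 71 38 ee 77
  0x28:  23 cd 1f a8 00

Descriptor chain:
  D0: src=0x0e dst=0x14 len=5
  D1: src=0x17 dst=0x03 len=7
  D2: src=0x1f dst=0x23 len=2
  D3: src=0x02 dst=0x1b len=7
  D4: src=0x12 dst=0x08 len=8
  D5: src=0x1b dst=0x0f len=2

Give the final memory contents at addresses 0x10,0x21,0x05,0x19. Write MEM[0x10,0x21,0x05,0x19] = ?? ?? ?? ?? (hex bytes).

MEM[0x10,0x21,0x05,0x19] = f8 36 c2 c2

[0] 0x0e->0x14 len=5 : fb 10 5f f8 55
[1] 0x17->0x03 len=7 : f8 55 c2 50 77 36 20
[2] 0x1f->0x23 len=2 : 78 03
[3] 0x02->0x1b len=7 : 43 f8 55 c2 50 77 36
[4] 0x12->0x08 len=8 : 55 52 fb 10 5f f8 55 c2
[5] 0x1b->0x0f len=2 : 43 f8
query mem[0x10]=0xf8, mem[0x21]=0x36, mem[0x05]=0xc2, mem[0x19]=0xc2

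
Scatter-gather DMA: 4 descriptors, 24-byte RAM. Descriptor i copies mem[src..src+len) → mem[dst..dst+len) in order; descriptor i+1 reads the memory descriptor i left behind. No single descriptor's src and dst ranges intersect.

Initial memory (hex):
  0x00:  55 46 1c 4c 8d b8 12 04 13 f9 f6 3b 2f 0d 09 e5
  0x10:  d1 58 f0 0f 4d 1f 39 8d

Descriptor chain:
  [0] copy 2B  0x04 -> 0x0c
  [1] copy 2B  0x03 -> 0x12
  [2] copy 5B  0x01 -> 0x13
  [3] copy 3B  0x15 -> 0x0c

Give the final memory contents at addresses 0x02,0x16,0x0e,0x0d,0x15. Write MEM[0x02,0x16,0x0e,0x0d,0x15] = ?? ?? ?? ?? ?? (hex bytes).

[0] 0x04->0x0c len=2 : 8d b8
[1] 0x03->0x12 len=2 : 4c 8d
[2] 0x01->0x13 len=5 : 46 1c 4c 8d b8
[3] 0x15->0x0c len=3 : 4c 8d b8
query mem[0x02]=0x1c, mem[0x16]=0x8d, mem[0x0e]=0xb8, mem[0x0d]=0x8d, mem[0x15]=0x4c

MEM[0x02,0x16,0x0e,0x0d,0x15] = 1c 8d b8 8d 4c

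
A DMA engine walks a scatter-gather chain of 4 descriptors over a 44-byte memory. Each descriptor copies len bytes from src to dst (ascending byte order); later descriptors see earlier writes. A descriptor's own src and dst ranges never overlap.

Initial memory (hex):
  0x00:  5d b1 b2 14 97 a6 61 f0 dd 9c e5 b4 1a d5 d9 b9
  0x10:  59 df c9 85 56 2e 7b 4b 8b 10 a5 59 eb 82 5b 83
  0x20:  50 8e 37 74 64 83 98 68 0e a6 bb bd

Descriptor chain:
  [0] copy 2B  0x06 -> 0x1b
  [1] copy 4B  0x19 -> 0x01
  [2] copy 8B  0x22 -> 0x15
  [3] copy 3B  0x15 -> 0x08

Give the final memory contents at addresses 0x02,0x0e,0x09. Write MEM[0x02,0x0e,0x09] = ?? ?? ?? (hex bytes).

[0] 0x06->0x1b len=2 : 61 f0
[1] 0x19->0x01 len=4 : 10 a5 61 f0
[2] 0x22->0x15 len=8 : 37 74 64 83 98 68 0e a6
[3] 0x15->0x08 len=3 : 37 74 64
query mem[0x02]=0xa5, mem[0x0e]=0xd9, mem[0x09]=0x74

MEM[0x02,0x0e,0x09] = a5 d9 74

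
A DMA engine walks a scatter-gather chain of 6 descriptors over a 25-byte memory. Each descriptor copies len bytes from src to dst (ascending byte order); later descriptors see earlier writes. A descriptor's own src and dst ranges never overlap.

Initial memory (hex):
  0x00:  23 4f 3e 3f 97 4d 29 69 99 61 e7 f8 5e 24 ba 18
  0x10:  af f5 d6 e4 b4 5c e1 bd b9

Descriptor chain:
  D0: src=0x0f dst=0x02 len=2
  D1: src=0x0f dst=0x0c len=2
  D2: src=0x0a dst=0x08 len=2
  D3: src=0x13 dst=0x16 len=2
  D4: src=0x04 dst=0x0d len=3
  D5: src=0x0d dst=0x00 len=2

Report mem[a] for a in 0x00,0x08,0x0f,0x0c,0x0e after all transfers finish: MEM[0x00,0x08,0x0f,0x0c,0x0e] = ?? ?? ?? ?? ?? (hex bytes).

MEM[0x00,0x08,0x0f,0x0c,0x0e] = 97 e7 29 18 4d

  after D0: wrote 2B at 0x02 = 18af
  after D1: wrote 2B at 0x0c = 18af
  after D2: wrote 2B at 0x08 = e7f8
  after D3: wrote 2B at 0x16 = e4b4
  after D4: wrote 3B at 0x0d = 974d29
  after D5: wrote 2B at 0x00 = 974d
query mem[0x00]=0x97, mem[0x08]=0xe7, mem[0x0f]=0x29, mem[0x0c]=0x18, mem[0x0e]=0x4d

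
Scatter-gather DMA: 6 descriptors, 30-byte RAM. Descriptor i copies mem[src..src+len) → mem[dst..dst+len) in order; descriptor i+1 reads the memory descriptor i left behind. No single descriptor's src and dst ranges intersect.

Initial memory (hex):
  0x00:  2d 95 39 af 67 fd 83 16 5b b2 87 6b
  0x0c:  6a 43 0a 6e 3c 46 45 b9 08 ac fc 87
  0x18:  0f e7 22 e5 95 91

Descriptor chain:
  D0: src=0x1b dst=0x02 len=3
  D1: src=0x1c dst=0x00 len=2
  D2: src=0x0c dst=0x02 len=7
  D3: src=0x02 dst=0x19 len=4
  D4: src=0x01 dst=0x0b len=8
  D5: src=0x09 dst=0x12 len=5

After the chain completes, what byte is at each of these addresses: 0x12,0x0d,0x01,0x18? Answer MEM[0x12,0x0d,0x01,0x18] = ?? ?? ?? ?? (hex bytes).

MEM[0x12,0x0d,0x01,0x18] = b2 43 91 0f

[0] 0x1b->0x02 len=3 : e5 95 91
[1] 0x1c->0x00 len=2 : 95 91
[2] 0x0c->0x02 len=7 : 6a 43 0a 6e 3c 46 45
[3] 0x02->0x19 len=4 : 6a 43 0a 6e
[4] 0x01->0x0b len=8 : 91 6a 43 0a 6e 3c 46 45
[5] 0x09->0x12 len=5 : b2 87 91 6a 43
query mem[0x12]=0xb2, mem[0x0d]=0x43, mem[0x01]=0x91, mem[0x18]=0x0f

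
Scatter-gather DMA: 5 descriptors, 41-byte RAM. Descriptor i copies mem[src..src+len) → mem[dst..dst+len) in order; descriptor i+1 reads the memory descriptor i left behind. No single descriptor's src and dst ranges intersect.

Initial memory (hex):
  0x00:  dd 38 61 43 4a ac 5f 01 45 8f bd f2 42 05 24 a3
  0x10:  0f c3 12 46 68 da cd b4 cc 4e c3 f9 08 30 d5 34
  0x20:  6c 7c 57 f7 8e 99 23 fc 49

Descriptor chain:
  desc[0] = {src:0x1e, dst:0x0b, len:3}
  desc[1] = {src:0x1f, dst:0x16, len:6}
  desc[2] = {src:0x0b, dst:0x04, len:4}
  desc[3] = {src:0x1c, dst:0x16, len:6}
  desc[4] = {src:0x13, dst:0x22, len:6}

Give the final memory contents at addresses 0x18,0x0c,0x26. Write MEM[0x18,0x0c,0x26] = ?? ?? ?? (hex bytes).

MEM[0x18,0x0c,0x26] = d5 34 30

  after D0: wrote 3B at 0x0b = d5346c
  after D1: wrote 6B at 0x16 = 346c7c57f78e
  after D2: wrote 4B at 0x04 = d5346c24
  after D3: wrote 6B at 0x16 = 0830d5346c7c
  after D4: wrote 6B at 0x22 = 4668da0830d5
query mem[0x18]=0xd5, mem[0x0c]=0x34, mem[0x26]=0x30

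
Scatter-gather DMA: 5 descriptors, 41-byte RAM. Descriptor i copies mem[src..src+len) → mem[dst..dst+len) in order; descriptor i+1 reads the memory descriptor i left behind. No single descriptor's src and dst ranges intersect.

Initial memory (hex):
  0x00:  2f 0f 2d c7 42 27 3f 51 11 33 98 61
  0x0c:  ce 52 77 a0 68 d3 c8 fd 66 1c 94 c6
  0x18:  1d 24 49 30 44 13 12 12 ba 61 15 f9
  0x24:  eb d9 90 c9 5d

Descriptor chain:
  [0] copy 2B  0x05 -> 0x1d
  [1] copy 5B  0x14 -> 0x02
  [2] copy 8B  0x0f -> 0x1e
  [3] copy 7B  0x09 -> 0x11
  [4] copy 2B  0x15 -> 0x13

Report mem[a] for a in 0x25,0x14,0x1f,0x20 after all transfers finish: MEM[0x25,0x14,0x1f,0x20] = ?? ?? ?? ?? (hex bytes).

MEM[0x25,0x14,0x1f,0x20] = 94 77 68 d3

D0: mem[0x1d..0x1e] <- [27 3f]
D1: mem[0x02..0x06] <- [66 1c 94 c6 1d]
D2: mem[0x1e..0x25] <- [a0 68 d3 c8 fd 66 1c 94]
D3: mem[0x11..0x17] <- [33 98 61 ce 52 77 a0]
D4: mem[0x13..0x14] <- [52 77]
query mem[0x25]=0x94, mem[0x14]=0x77, mem[0x1f]=0x68, mem[0x20]=0xd3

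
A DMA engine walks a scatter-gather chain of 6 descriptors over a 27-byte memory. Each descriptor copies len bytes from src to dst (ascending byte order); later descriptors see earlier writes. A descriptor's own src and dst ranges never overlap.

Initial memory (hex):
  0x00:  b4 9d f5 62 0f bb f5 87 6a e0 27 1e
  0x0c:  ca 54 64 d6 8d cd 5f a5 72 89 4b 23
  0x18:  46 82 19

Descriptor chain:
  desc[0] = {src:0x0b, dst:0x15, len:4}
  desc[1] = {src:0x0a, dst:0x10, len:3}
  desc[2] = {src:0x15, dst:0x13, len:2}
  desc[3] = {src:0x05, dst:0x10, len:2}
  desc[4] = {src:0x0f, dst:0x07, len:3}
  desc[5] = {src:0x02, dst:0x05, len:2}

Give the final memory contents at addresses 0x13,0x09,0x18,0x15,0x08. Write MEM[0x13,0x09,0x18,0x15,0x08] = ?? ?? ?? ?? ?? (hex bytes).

MEM[0x13,0x09,0x18,0x15,0x08] = 1e f5 64 1e bb

D0: mem[0x15..0x18] <- [1e ca 54 64]
D1: mem[0x10..0x12] <- [27 1e ca]
D2: mem[0x13..0x14] <- [1e ca]
D3: mem[0x10..0x11] <- [bb f5]
D4: mem[0x07..0x09] <- [d6 bb f5]
D5: mem[0x05..0x06] <- [f5 62]
query mem[0x13]=0x1e, mem[0x09]=0xf5, mem[0x18]=0x64, mem[0x15]=0x1e, mem[0x08]=0xbb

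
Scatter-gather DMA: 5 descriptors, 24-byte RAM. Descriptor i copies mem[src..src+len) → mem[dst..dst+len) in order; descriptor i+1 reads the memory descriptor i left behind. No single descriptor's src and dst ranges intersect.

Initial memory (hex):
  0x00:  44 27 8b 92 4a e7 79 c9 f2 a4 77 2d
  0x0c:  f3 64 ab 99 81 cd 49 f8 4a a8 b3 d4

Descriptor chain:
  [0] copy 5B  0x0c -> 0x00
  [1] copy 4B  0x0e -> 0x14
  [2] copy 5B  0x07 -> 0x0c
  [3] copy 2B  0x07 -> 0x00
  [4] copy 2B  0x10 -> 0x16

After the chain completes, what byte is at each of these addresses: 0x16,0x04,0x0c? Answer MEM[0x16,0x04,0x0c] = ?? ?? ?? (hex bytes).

D0: mem[0x00..0x04] <- [f3 64 ab 99 81]
D1: mem[0x14..0x17] <- [ab 99 81 cd]
D2: mem[0x0c..0x10] <- [c9 f2 a4 77 2d]
D3: mem[0x00..0x01] <- [c9 f2]
D4: mem[0x16..0x17] <- [2d cd]
query mem[0x16]=0x2d, mem[0x04]=0x81, mem[0x0c]=0xc9

MEM[0x16,0x04,0x0c] = 2d 81 c9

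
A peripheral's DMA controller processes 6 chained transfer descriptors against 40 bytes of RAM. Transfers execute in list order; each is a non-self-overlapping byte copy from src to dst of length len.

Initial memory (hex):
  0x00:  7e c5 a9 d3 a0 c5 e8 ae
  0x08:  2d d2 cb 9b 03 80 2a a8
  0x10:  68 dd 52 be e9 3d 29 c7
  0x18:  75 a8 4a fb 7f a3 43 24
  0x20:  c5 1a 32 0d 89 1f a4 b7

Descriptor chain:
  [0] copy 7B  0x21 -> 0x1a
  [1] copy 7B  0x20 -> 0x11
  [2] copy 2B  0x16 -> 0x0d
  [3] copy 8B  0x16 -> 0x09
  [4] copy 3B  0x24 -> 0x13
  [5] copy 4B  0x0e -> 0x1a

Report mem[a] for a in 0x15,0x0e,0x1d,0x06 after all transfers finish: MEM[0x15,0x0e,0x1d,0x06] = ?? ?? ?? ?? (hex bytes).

MEM[0x15,0x0e,0x1d,0x06] = a4 32 b7 e8

  after D0: wrote 7B at 0x1a = 1a320d891fa4b7
  after D1: wrote 7B at 0x11 = b71a320d891fa4
  after D2: wrote 2B at 0x0d = 1fa4
  after D3: wrote 8B at 0x09 = 1fa475a81a320d89
  after D4: wrote 3B at 0x13 = 891fa4
  after D5: wrote 4B at 0x1a = 320d89b7
query mem[0x15]=0xa4, mem[0x0e]=0x32, mem[0x1d]=0xb7, mem[0x06]=0xe8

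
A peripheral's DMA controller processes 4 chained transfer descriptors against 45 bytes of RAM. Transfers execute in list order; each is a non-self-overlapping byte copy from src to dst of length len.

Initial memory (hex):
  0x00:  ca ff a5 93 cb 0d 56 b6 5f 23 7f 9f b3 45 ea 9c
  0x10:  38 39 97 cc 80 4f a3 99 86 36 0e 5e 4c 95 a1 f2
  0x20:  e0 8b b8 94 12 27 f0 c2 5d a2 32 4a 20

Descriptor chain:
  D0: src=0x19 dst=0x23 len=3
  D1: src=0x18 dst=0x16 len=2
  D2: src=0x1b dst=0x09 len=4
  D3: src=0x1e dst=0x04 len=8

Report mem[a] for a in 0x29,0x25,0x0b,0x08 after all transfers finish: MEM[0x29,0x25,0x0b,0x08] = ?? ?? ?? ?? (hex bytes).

[0] 0x19->0x23 len=3 : 36 0e 5e
[1] 0x18->0x16 len=2 : 86 36
[2] 0x1b->0x09 len=4 : 5e 4c 95 a1
[3] 0x1e->0x04 len=8 : a1 f2 e0 8b b8 36 0e 5e
query mem[0x29]=0xa2, mem[0x25]=0x5e, mem[0x0b]=0x5e, mem[0x08]=0xb8

MEM[0x29,0x25,0x0b,0x08] = a2 5e 5e b8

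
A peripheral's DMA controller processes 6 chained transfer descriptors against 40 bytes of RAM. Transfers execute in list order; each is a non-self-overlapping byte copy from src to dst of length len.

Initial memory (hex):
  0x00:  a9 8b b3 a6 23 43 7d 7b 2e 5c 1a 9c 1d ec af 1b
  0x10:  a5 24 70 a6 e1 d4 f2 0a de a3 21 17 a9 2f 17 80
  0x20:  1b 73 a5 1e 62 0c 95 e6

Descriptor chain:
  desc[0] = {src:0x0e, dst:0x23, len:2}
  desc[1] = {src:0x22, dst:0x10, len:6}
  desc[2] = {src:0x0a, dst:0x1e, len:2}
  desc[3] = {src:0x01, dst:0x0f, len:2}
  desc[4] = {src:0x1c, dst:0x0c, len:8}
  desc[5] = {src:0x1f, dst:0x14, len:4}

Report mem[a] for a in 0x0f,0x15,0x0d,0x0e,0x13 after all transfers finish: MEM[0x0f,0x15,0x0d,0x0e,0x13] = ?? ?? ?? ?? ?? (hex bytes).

MEM[0x0f,0x15,0x0d,0x0e,0x13] = 9c 1b 2f 1a af

[0] 0x0e->0x23 len=2 : af 1b
[1] 0x22->0x10 len=6 : a5 af 1b 0c 95 e6
[2] 0x0a->0x1e len=2 : 1a 9c
[3] 0x01->0x0f len=2 : 8b b3
[4] 0x1c->0x0c len=8 : a9 2f 1a 9c 1b 73 a5 af
[5] 0x1f->0x14 len=4 : 9c 1b 73 a5
query mem[0x0f]=0x9c, mem[0x15]=0x1b, mem[0x0d]=0x2f, mem[0x0e]=0x1a, mem[0x13]=0xaf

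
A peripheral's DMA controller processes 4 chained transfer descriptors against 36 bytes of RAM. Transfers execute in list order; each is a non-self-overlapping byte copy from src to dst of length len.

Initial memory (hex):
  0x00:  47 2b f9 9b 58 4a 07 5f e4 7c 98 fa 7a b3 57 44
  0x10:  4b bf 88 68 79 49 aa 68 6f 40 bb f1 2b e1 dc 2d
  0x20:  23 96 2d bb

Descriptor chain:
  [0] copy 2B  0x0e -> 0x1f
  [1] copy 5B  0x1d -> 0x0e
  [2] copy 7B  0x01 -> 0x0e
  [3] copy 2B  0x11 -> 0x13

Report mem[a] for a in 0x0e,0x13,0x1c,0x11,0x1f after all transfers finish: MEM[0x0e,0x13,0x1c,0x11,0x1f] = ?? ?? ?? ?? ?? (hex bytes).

MEM[0x0e,0x13,0x1c,0x11,0x1f] = 2b 58 2b 58 57

#0 dst[0x1f+2] := {0x57,0x44}
#1 dst[0x0e+5] := {0xe1,0xdc,0x57,0x44,0x96}
#2 dst[0x0e+7] := {0x2b,0xf9,0x9b,0x58,0x4a,0x07,0x5f}
#3 dst[0x13+2] := {0x58,0x4a}
query mem[0x0e]=0x2b, mem[0x13]=0x58, mem[0x1c]=0x2b, mem[0x11]=0x58, mem[0x1f]=0x57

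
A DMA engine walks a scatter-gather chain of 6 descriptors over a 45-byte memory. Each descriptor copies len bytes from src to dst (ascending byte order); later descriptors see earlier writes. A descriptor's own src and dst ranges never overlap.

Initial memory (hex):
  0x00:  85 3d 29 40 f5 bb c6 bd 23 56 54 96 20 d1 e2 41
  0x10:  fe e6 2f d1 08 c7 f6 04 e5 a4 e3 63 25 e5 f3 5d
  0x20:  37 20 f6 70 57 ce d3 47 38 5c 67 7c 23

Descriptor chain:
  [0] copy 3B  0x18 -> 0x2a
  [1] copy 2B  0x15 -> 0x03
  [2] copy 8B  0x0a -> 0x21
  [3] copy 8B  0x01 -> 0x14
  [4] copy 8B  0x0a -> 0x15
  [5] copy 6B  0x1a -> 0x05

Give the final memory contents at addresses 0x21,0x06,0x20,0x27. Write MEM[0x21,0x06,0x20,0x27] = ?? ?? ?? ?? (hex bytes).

MEM[0x21,0x06,0x20,0x27] = 54 fe 37 fe

[0] 0x18->0x2a len=3 : e5 a4 e3
[1] 0x15->0x03 len=2 : c7 f6
[2] 0x0a->0x21 len=8 : 54 96 20 d1 e2 41 fe e6
[3] 0x01->0x14 len=8 : 3d 29 c7 f6 bb c6 bd 23
[4] 0x0a->0x15 len=8 : 54 96 20 d1 e2 41 fe e6
[5] 0x1a->0x05 len=6 : 41 fe e6 e5 f3 5d
query mem[0x21]=0x54, mem[0x06]=0xfe, mem[0x20]=0x37, mem[0x27]=0xfe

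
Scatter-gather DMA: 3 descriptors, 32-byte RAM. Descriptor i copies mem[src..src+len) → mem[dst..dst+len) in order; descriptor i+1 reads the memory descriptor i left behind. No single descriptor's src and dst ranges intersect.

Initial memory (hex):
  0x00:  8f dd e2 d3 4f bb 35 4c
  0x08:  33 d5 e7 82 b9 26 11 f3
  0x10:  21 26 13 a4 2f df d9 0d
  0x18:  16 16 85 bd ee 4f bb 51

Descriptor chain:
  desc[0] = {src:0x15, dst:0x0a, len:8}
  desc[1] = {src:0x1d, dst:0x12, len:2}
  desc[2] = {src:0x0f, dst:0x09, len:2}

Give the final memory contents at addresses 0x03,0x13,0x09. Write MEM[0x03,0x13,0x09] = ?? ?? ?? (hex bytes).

MEM[0x03,0x13,0x09] = d3 bb 85

#0 dst[0x0a+8] := {0xdf,0xd9,0x0d,0x16,0x16,0x85,0xbd,0xee}
#1 dst[0x12+2] := {0x4f,0xbb}
#2 dst[0x09+2] := {0x85,0xbd}
query mem[0x03]=0xd3, mem[0x13]=0xbb, mem[0x09]=0x85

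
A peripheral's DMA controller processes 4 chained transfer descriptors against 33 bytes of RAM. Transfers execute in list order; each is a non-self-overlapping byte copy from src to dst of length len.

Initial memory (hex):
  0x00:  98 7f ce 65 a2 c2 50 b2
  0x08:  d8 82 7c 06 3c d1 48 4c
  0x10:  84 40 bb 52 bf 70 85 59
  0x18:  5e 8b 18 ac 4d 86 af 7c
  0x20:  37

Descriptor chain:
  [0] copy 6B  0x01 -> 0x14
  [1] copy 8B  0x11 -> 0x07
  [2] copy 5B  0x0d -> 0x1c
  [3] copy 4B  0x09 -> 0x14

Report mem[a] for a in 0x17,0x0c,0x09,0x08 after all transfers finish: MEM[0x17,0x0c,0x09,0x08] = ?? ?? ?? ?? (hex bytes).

MEM[0x17,0x0c,0x09,0x08] = 65 65 52 bb

#0 dst[0x14+6] := {0x7f,0xce,0x65,0xa2,0xc2,0x50}
#1 dst[0x07+8] := {0x40,0xbb,0x52,0x7f,0xce,0x65,0xa2,0xc2}
#2 dst[0x1c+5] := {0xa2,0xc2,0x4c,0x84,0x40}
#3 dst[0x14+4] := {0x52,0x7f,0xce,0x65}
query mem[0x17]=0x65, mem[0x0c]=0x65, mem[0x09]=0x52, mem[0x08]=0xbb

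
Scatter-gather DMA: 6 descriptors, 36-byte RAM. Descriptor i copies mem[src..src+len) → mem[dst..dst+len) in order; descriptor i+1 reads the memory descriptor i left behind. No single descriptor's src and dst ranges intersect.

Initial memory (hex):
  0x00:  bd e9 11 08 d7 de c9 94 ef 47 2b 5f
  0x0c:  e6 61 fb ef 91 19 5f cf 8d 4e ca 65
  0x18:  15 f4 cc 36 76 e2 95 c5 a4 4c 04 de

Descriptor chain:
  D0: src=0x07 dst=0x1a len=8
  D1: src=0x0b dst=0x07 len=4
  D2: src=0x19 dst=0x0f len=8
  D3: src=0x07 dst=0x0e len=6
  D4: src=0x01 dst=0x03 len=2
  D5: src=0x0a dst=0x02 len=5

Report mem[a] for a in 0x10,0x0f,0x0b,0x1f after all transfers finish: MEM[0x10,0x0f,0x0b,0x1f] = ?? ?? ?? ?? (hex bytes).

D0: mem[0x1a..0x21] <- [94 ef 47 2b 5f e6 61 fb]
D1: mem[0x07..0x0a] <- [5f e6 61 fb]
D2: mem[0x0f..0x16] <- [f4 94 ef 47 2b 5f e6 61]
D3: mem[0x0e..0x13] <- [5f e6 61 fb 5f e6]
D4: mem[0x03..0x04] <- [e9 11]
D5: mem[0x02..0x06] <- [fb 5f e6 61 5f]
query mem[0x10]=0x61, mem[0x0f]=0xe6, mem[0x0b]=0x5f, mem[0x1f]=0xe6

MEM[0x10,0x0f,0x0b,0x1f] = 61 e6 5f e6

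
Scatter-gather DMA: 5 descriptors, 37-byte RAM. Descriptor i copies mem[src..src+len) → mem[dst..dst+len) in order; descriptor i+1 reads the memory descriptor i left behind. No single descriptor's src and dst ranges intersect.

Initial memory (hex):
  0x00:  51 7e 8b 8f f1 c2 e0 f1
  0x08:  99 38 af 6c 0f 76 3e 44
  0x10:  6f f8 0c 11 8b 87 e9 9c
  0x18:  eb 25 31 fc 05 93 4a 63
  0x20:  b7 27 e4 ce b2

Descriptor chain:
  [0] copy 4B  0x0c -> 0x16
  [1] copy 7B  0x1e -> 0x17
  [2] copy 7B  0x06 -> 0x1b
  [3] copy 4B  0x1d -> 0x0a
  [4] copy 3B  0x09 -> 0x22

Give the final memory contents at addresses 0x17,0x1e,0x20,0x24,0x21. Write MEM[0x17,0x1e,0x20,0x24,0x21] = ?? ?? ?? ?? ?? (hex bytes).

  after D0: wrote 4B at 0x16 = 0f763e44
  after D1: wrote 7B at 0x17 = 4a63b727e4ceb2
  after D2: wrote 7B at 0x1b = e0f19938af6c0f
  after D3: wrote 4B at 0x0a = 9938af6c
  after D4: wrote 3B at 0x22 = 389938
query mem[0x17]=0x4a, mem[0x1e]=0x38, mem[0x20]=0x6c, mem[0x24]=0x38, mem[0x21]=0x0f

MEM[0x17,0x1e,0x20,0x24,0x21] = 4a 38 6c 38 0f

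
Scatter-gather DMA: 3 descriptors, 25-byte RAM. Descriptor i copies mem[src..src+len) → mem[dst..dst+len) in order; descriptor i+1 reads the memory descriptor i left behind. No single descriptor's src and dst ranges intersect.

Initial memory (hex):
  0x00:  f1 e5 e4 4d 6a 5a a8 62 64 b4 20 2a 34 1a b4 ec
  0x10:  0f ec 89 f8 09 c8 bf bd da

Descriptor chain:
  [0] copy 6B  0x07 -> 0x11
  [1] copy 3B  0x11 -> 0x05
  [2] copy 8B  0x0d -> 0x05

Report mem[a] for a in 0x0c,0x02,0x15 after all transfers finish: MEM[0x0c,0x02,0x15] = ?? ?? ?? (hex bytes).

MEM[0x0c,0x02,0x15] = 20 e4 2a

#0 dst[0x11+6] := {0x62,0x64,0xb4,0x20,0x2a,0x34}
#1 dst[0x05+3] := {0x62,0x64,0xb4}
#2 dst[0x05+8] := {0x1a,0xb4,0xec,0x0f,0x62,0x64,0xb4,0x20}
query mem[0x0c]=0x20, mem[0x02]=0xe4, mem[0x15]=0x2a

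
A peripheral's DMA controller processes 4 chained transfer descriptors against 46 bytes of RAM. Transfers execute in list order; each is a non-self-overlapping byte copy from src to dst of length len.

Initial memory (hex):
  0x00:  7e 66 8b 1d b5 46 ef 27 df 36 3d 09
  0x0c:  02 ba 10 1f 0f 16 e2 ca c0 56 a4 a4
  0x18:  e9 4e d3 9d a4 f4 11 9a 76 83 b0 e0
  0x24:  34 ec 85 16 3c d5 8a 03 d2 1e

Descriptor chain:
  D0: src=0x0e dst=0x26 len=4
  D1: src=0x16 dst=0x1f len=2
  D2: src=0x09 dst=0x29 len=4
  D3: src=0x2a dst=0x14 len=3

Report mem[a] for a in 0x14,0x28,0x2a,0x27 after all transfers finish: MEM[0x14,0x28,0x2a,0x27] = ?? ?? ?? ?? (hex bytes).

MEM[0x14,0x28,0x2a,0x27] = 3d 0f 3d 1f

#0 dst[0x26+4] := {0x10,0x1f,0x0f,0x16}
#1 dst[0x1f+2] := {0xa4,0xa4}
#2 dst[0x29+4] := {0x36,0x3d,0x09,0x02}
#3 dst[0x14+3] := {0x3d,0x09,0x02}
query mem[0x14]=0x3d, mem[0x28]=0x0f, mem[0x2a]=0x3d, mem[0x27]=0x1f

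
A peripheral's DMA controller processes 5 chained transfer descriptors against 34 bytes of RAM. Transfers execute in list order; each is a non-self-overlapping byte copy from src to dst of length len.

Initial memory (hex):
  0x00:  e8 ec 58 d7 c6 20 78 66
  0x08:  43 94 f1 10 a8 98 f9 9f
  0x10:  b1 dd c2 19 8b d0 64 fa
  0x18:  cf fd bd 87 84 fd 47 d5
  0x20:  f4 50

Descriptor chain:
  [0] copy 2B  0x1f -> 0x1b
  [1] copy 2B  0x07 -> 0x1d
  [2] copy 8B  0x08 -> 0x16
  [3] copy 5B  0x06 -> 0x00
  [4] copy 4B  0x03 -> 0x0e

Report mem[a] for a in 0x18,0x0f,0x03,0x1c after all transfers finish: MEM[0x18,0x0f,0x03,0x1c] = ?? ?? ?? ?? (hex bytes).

  after D0: wrote 2B at 0x1b = d5f4
  after D1: wrote 2B at 0x1d = 6643
  after D2: wrote 8B at 0x16 = 4394f110a898f99f
  after D3: wrote 5B at 0x00 = 78664394f1
  after D4: wrote 4B at 0x0e = 94f12078
query mem[0x18]=0xf1, mem[0x0f]=0xf1, mem[0x03]=0x94, mem[0x1c]=0xf9

MEM[0x18,0x0f,0x03,0x1c] = f1 f1 94 f9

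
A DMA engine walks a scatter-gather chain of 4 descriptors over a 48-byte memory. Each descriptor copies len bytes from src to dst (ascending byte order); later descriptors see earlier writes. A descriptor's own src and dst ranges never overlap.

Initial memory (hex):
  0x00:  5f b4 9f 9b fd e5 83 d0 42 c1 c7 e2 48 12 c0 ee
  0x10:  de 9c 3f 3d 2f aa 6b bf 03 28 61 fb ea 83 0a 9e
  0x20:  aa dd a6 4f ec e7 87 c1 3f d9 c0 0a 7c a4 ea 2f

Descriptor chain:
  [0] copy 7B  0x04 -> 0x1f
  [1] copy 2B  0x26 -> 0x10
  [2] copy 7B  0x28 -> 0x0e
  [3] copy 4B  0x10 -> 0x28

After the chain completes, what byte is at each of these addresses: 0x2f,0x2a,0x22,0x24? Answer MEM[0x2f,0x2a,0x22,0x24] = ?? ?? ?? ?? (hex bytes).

MEM[0x2f,0x2a,0x22,0x24] = 2f 7c d0 c1

D0: mem[0x1f..0x25] <- [fd e5 83 d0 42 c1 c7]
D1: mem[0x10..0x11] <- [87 c1]
D2: mem[0x0e..0x14] <- [3f d9 c0 0a 7c a4 ea]
D3: mem[0x28..0x2b] <- [c0 0a 7c a4]
query mem[0x2f]=0x2f, mem[0x2a]=0x7c, mem[0x22]=0xd0, mem[0x24]=0xc1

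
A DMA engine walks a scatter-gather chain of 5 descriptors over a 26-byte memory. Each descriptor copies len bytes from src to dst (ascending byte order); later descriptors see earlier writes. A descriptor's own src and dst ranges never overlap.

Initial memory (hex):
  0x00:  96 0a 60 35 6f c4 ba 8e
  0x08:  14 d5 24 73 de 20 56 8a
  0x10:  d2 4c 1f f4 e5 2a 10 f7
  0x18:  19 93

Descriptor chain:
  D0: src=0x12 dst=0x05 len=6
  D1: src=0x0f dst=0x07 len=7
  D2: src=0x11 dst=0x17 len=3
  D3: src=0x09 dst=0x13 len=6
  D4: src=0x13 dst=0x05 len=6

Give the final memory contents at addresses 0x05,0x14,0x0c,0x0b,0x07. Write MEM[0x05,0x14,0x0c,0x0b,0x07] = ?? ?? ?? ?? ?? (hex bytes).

[0] 0x12->0x05 len=6 : 1f f4 e5 2a 10 f7
[1] 0x0f->0x07 len=7 : 8a d2 4c 1f f4 e5 2a
[2] 0x11->0x17 len=3 : 4c 1f f4
[3] 0x09->0x13 len=6 : 4c 1f f4 e5 2a 56
[4] 0x13->0x05 len=6 : 4c 1f f4 e5 2a 56
query mem[0x05]=0x4c, mem[0x14]=0x1f, mem[0x0c]=0xe5, mem[0x0b]=0xf4, mem[0x07]=0xf4

MEM[0x05,0x14,0x0c,0x0b,0x07] = 4c 1f e5 f4 f4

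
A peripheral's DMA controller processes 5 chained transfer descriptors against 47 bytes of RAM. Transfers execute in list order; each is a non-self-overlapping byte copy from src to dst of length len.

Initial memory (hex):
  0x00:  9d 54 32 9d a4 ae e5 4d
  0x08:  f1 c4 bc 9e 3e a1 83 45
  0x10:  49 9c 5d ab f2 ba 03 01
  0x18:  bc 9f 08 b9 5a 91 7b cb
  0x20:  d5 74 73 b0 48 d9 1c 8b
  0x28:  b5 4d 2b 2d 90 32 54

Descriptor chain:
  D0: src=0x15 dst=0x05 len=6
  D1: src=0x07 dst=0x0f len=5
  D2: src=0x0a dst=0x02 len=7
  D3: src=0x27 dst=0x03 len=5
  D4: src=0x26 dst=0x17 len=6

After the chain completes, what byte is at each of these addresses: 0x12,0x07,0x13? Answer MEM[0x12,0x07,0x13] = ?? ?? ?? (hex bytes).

MEM[0x12,0x07,0x13] = 08 2d 9e

#0 dst[0x05+6] := {0xba,0x03,0x01,0xbc,0x9f,0x08}
#1 dst[0x0f+5] := {0x01,0xbc,0x9f,0x08,0x9e}
#2 dst[0x02+7] := {0x08,0x9e,0x3e,0xa1,0x83,0x01,0xbc}
#3 dst[0x03+5] := {0x8b,0xb5,0x4d,0x2b,0x2d}
#4 dst[0x17+6] := {0x1c,0x8b,0xb5,0x4d,0x2b,0x2d}
query mem[0x12]=0x08, mem[0x07]=0x2d, mem[0x13]=0x9e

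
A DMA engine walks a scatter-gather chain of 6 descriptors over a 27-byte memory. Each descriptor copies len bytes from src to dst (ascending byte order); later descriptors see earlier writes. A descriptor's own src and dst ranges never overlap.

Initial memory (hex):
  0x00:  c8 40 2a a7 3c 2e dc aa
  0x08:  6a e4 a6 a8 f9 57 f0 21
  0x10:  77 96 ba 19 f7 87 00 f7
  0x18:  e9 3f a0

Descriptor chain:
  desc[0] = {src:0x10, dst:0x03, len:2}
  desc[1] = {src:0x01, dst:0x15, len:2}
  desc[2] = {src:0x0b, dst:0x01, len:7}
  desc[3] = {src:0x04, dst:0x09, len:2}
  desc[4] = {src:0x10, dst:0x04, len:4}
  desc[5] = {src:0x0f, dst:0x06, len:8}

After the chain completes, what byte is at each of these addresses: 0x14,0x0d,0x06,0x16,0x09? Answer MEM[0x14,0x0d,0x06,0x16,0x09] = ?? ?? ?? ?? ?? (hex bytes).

MEM[0x14,0x0d,0x06,0x16,0x09] = f7 2a 21 2a ba

[0] 0x10->0x03 len=2 : 77 96
[1] 0x01->0x15 len=2 : 40 2a
[2] 0x0b->0x01 len=7 : a8 f9 57 f0 21 77 96
[3] 0x04->0x09 len=2 : f0 21
[4] 0x10->0x04 len=4 : 77 96 ba 19
[5] 0x0f->0x06 len=8 : 21 77 96 ba 19 f7 40 2a
query mem[0x14]=0xf7, mem[0x0d]=0x2a, mem[0x06]=0x21, mem[0x16]=0x2a, mem[0x09]=0xba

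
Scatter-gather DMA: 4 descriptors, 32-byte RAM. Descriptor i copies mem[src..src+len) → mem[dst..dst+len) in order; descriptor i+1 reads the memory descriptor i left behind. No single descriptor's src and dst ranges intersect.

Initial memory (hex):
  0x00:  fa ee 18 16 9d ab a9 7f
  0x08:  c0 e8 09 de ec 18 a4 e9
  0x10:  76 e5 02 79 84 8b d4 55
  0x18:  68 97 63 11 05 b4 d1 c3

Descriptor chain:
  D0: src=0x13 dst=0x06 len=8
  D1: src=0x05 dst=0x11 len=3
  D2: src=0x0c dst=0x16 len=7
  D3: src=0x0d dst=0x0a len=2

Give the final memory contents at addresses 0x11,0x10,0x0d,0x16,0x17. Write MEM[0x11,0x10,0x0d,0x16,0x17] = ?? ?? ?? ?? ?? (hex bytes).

MEM[0x11,0x10,0x0d,0x16,0x17] = ab 76 63 97 63

  after D0: wrote 8B at 0x06 = 79848bd455689763
  after D1: wrote 3B at 0x11 = ab7984
  after D2: wrote 7B at 0x16 = 9763a4e976ab79
  after D3: wrote 2B at 0x0a = 63a4
query mem[0x11]=0xab, mem[0x10]=0x76, mem[0x0d]=0x63, mem[0x16]=0x97, mem[0x17]=0x63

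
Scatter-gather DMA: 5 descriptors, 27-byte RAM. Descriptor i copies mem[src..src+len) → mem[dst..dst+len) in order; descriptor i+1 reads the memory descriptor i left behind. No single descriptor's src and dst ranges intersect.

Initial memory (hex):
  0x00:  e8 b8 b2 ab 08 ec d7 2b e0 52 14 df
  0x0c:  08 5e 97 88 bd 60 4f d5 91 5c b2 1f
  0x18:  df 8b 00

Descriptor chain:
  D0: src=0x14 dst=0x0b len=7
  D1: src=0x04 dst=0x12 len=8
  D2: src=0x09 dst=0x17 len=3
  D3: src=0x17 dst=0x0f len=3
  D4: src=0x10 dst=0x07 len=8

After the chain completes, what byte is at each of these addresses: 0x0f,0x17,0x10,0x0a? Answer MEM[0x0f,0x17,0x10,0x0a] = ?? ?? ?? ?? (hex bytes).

MEM[0x0f,0x17,0x10,0x0a] = 52 52 14 ec

D0: mem[0x0b..0x11] <- [91 5c b2 1f df 8b 00]
D1: mem[0x12..0x19] <- [08 ec d7 2b e0 52 14 91]
D2: mem[0x17..0x19] <- [52 14 91]
D3: mem[0x0f..0x11] <- [52 14 91]
D4: mem[0x07..0x0e] <- [14 91 08 ec d7 2b e0 52]
query mem[0x0f]=0x52, mem[0x17]=0x52, mem[0x10]=0x14, mem[0x0a]=0xec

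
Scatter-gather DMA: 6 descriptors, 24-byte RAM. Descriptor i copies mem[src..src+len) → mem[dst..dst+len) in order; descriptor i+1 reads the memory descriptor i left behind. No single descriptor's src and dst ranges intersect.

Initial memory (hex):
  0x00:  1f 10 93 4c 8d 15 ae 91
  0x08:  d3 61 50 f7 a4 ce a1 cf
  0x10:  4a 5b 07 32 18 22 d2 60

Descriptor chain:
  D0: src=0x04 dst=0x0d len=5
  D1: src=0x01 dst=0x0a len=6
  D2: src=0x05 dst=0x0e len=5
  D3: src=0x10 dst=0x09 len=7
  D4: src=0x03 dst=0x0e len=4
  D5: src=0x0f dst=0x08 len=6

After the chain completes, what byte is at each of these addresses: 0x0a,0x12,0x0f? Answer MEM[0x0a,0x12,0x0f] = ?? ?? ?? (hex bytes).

MEM[0x0a,0x12,0x0f] = ae 61 8d

[0] 0x04->0x0d len=5 : 8d 15 ae 91 d3
[1] 0x01->0x0a len=6 : 10 93 4c 8d 15 ae
[2] 0x05->0x0e len=5 : 15 ae 91 d3 61
[3] 0x10->0x09 len=7 : 91 d3 61 32 18 22 d2
[4] 0x03->0x0e len=4 : 4c 8d 15 ae
[5] 0x0f->0x08 len=6 : 8d 15 ae 61 32 18
query mem[0x0a]=0xae, mem[0x12]=0x61, mem[0x0f]=0x8d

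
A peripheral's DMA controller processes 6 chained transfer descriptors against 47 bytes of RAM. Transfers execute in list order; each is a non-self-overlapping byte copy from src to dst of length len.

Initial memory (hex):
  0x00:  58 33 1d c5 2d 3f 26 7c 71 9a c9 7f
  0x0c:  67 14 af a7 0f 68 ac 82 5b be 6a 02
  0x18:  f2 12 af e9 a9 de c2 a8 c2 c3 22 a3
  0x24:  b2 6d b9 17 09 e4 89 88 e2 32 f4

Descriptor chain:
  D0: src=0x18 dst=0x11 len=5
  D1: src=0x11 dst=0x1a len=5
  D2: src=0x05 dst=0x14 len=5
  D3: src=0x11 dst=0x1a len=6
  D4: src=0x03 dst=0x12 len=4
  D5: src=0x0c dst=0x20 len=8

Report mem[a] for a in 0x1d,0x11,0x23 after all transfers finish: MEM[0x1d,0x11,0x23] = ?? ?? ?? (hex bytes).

MEM[0x1d,0x11,0x23] = 3f f2 a7

[0] 0x18->0x11 len=5 : f2 12 af e9 a9
[1] 0x11->0x1a len=5 : f2 12 af e9 a9
[2] 0x05->0x14 len=5 : 3f 26 7c 71 9a
[3] 0x11->0x1a len=6 : f2 12 af 3f 26 7c
[4] 0x03->0x12 len=4 : c5 2d 3f 26
[5] 0x0c->0x20 len=8 : 67 14 af a7 0f f2 c5 2d
query mem[0x1d]=0x3f, mem[0x11]=0xf2, mem[0x23]=0xa7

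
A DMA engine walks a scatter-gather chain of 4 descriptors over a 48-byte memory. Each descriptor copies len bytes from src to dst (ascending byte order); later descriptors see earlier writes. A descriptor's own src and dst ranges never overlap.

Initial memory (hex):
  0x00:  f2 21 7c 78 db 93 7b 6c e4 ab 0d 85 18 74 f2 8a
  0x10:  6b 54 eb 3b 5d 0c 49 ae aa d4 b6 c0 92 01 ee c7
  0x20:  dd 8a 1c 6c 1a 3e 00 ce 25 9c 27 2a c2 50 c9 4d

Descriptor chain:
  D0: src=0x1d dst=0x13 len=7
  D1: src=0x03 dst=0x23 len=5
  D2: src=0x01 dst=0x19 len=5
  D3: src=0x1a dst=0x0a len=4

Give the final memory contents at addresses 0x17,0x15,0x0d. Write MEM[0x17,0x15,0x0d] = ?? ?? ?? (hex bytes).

D0: mem[0x13..0x19] <- [01 ee c7 dd 8a 1c 6c]
D1: mem[0x23..0x27] <- [78 db 93 7b 6c]
D2: mem[0x19..0x1d] <- [21 7c 78 db 93]
D3: mem[0x0a..0x0d] <- [7c 78 db 93]
query mem[0x17]=0x8a, mem[0x15]=0xc7, mem[0x0d]=0x93

MEM[0x17,0x15,0x0d] = 8a c7 93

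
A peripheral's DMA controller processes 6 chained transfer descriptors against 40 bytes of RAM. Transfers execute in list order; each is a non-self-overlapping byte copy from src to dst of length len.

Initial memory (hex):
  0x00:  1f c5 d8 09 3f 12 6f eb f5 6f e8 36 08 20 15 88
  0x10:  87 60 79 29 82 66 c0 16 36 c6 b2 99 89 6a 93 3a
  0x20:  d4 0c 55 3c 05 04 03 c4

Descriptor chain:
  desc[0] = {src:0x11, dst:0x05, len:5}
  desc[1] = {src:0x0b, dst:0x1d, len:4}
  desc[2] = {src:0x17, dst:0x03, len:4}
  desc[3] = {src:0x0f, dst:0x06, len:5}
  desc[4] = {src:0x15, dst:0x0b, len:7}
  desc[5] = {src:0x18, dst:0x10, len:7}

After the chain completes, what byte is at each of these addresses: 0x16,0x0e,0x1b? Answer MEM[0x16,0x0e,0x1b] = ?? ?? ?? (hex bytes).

MEM[0x16,0x0e,0x1b] = 08 36 99

#0 dst[0x05+5] := {0x60,0x79,0x29,0x82,0x66}
#1 dst[0x1d+4] := {0x36,0x08,0x20,0x15}
#2 dst[0x03+4] := {0x16,0x36,0xc6,0xb2}
#3 dst[0x06+5] := {0x88,0x87,0x60,0x79,0x29}
#4 dst[0x0b+7] := {0x66,0xc0,0x16,0x36,0xc6,0xb2,0x99}
#5 dst[0x10+7] := {0x36,0xc6,0xb2,0x99,0x89,0x36,0x08}
query mem[0x16]=0x08, mem[0x0e]=0x36, mem[0x1b]=0x99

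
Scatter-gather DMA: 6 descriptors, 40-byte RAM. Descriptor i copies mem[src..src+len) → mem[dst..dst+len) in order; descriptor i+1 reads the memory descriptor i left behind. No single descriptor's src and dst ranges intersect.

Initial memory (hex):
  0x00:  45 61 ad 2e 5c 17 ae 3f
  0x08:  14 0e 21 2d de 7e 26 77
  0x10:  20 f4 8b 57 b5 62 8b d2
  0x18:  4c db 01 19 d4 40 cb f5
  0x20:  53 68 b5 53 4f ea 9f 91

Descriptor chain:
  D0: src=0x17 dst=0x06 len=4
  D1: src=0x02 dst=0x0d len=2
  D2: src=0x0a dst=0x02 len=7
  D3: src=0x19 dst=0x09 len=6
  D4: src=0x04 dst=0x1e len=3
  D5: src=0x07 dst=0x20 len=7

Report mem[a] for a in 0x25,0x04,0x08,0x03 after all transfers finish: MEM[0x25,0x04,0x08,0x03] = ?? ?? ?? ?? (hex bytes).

MEM[0x25,0x04,0x08,0x03] = d4 de 20 2d

  after D0: wrote 4B at 0x06 = d24cdb01
  after D1: wrote 2B at 0x0d = ad2e
  after D2: wrote 7B at 0x02 = 212ddead2e7720
  after D3: wrote 6B at 0x09 = db0119d440cb
  after D4: wrote 3B at 0x1e = dead2e
  after D5: wrote 7B at 0x20 = 7720db0119d440
query mem[0x25]=0xd4, mem[0x04]=0xde, mem[0x08]=0x20, mem[0x03]=0x2d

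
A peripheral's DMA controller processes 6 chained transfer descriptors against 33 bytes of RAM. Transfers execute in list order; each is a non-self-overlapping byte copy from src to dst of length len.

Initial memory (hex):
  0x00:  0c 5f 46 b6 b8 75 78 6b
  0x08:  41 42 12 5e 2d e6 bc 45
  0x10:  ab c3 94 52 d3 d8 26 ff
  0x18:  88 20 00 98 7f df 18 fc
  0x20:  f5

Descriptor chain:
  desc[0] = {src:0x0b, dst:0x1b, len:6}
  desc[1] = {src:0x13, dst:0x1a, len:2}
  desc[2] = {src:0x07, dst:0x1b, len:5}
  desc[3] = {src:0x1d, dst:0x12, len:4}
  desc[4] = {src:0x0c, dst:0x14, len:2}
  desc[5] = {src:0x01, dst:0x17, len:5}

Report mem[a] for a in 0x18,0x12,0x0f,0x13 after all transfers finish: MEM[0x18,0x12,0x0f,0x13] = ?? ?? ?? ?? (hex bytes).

[0] 0x0b->0x1b len=6 : 5e 2d e6 bc 45 ab
[1] 0x13->0x1a len=2 : 52 d3
[2] 0x07->0x1b len=5 : 6b 41 42 12 5e
[3] 0x1d->0x12 len=4 : 42 12 5e ab
[4] 0x0c->0x14 len=2 : 2d e6
[5] 0x01->0x17 len=5 : 5f 46 b6 b8 75
query mem[0x18]=0x46, mem[0x12]=0x42, mem[0x0f]=0x45, mem[0x13]=0x12

MEM[0x18,0x12,0x0f,0x13] = 46 42 45 12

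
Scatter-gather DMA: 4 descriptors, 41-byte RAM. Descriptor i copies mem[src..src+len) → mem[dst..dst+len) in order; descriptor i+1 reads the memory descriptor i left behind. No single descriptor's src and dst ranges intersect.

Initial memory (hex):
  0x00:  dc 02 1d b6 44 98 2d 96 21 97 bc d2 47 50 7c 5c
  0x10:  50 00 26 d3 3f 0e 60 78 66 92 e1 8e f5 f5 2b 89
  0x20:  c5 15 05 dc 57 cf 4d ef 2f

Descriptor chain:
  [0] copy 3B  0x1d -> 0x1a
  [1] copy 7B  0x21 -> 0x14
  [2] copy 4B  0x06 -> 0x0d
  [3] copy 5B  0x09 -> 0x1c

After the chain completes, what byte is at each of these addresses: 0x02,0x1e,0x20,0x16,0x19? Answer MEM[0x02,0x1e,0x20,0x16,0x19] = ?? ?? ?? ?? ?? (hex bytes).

MEM[0x02,0x1e,0x20,0x16,0x19] = 1d d2 2d dc 4d

  after D0: wrote 3B at 0x1a = f52b89
  after D1: wrote 7B at 0x14 = 1505dc57cf4def
  after D2: wrote 4B at 0x0d = 2d962197
  after D3: wrote 5B at 0x1c = 97bcd2472d
query mem[0x02]=0x1d, mem[0x1e]=0xd2, mem[0x20]=0x2d, mem[0x16]=0xdc, mem[0x19]=0x4d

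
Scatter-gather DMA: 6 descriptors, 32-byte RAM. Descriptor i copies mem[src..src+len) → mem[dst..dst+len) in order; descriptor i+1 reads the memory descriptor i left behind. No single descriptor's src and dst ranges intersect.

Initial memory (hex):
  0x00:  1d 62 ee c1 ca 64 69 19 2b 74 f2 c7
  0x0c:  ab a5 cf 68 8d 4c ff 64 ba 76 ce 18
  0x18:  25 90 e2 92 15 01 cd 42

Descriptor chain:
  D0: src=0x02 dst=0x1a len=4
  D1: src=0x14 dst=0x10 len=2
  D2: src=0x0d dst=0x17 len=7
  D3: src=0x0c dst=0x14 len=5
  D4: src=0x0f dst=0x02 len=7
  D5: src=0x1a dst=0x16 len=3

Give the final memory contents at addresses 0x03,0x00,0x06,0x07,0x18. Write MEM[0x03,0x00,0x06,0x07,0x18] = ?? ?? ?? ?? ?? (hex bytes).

MEM[0x03,0x00,0x06,0x07,0x18] = ba 1d 64 ab ff

[0] 0x02->0x1a len=4 : ee c1 ca 64
[1] 0x14->0x10 len=2 : ba 76
[2] 0x0d->0x17 len=7 : a5 cf 68 ba 76 ff 64
[3] 0x0c->0x14 len=5 : ab a5 cf 68 ba
[4] 0x0f->0x02 len=7 : 68 ba 76 ff 64 ab a5
[5] 0x1a->0x16 len=3 : ba 76 ff
query mem[0x03]=0xba, mem[0x00]=0x1d, mem[0x06]=0x64, mem[0x07]=0xab, mem[0x18]=0xff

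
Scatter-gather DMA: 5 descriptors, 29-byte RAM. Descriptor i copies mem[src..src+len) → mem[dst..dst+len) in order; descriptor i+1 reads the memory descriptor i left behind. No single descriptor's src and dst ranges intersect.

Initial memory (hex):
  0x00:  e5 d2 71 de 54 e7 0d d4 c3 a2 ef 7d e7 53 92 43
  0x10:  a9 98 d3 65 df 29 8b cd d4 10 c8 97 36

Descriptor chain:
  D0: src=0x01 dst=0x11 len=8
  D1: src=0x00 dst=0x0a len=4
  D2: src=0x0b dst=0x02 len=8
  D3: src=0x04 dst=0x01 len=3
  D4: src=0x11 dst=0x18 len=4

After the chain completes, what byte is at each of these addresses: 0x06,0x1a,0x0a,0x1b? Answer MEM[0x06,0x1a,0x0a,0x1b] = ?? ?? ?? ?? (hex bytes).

MEM[0x06,0x1a,0x0a,0x1b] = 43 de e5 54

  after D0: wrote 8B at 0x11 = d271de54e70dd4c3
  after D1: wrote 4B at 0x0a = e5d271de
  after D2: wrote 8B at 0x02 = d271de9243a9d271
  after D3: wrote 3B at 0x01 = de9243
  after D4: wrote 4B at 0x18 = d271de54
query mem[0x06]=0x43, mem[0x1a]=0xde, mem[0x0a]=0xe5, mem[0x1b]=0x54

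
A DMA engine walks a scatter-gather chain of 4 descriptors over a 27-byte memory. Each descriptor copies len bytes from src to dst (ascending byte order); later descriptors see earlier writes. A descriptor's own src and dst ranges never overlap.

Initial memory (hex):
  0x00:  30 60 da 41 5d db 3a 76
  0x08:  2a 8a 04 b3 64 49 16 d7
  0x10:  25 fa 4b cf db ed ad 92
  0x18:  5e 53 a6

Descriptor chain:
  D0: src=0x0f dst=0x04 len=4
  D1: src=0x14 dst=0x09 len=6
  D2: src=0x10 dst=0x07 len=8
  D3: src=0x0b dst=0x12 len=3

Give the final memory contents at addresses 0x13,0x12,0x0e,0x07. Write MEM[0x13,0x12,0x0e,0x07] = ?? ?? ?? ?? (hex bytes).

  after D0: wrote 4B at 0x04 = d725fa4b
  after D1: wrote 6B at 0x09 = dbedad925e53
  after D2: wrote 8B at 0x07 = 25fa4bcfdbedad92
  after D3: wrote 3B at 0x12 = dbedad
query mem[0x13]=0xed, mem[0x12]=0xdb, mem[0x0e]=0x92, mem[0x07]=0x25

MEM[0x13,0x12,0x0e,0x07] = ed db 92 25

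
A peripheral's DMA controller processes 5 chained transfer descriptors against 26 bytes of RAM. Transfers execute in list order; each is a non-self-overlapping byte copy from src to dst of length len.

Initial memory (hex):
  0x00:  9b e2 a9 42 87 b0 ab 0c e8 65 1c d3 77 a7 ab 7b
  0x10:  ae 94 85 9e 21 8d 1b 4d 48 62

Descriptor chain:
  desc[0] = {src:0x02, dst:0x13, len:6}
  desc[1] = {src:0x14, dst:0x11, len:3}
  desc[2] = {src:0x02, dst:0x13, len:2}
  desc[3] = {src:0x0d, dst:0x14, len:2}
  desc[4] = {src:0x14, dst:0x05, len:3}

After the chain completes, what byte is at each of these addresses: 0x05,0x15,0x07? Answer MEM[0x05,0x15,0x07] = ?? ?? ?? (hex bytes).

MEM[0x05,0x15,0x07] = a7 ab b0

D0: mem[0x13..0x18] <- [a9 42 87 b0 ab 0c]
D1: mem[0x11..0x13] <- [42 87 b0]
D2: mem[0x13..0x14] <- [a9 42]
D3: mem[0x14..0x15] <- [a7 ab]
D4: mem[0x05..0x07] <- [a7 ab b0]
query mem[0x05]=0xa7, mem[0x15]=0xab, mem[0x07]=0xb0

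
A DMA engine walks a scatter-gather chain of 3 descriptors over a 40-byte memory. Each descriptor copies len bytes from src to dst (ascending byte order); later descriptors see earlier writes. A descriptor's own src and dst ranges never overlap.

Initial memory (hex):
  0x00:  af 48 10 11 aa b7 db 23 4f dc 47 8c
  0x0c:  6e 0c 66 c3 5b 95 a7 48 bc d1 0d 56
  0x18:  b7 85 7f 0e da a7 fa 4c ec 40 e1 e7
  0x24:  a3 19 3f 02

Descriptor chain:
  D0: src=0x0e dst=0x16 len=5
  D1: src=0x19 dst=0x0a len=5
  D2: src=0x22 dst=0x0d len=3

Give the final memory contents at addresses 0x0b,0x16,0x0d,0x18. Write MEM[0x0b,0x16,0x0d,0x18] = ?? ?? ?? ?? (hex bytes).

MEM[0x0b,0x16,0x0d,0x18] = a7 66 e1 5b

D0: mem[0x16..0x1a] <- [66 c3 5b 95 a7]
D1: mem[0x0a..0x0e] <- [95 a7 0e da a7]
D2: mem[0x0d..0x0f] <- [e1 e7 a3]
query mem[0x0b]=0xa7, mem[0x16]=0x66, mem[0x0d]=0xe1, mem[0x18]=0x5b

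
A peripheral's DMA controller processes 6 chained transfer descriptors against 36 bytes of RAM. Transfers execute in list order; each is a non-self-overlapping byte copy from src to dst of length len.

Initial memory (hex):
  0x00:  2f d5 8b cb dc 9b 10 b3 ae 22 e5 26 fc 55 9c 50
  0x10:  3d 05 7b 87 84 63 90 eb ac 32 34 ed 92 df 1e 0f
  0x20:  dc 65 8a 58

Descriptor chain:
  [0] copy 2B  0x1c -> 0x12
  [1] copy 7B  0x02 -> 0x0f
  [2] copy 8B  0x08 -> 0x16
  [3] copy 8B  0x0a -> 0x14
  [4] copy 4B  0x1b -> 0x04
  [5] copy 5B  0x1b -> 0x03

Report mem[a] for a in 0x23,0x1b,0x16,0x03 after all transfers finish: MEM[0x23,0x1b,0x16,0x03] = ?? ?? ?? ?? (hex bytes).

MEM[0x23,0x1b,0x16,0x03] = 58 dc fc dc

D0: mem[0x12..0x13] <- [92 df]
D1: mem[0x0f..0x15] <- [8b cb dc 9b 10 b3 ae]
D2: mem[0x16..0x1d] <- [ae 22 e5 26 fc 55 9c 8b]
D3: mem[0x14..0x1b] <- [e5 26 fc 55 9c 8b cb dc]
D4: mem[0x04..0x07] <- [dc 9c 8b 1e]
D5: mem[0x03..0x07] <- [dc 9c 8b 1e 0f]
query mem[0x23]=0x58, mem[0x1b]=0xdc, mem[0x16]=0xfc, mem[0x03]=0xdc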